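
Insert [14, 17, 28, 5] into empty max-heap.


Insert 14: [14]
Insert 17: [17, 14]
Insert 28: [28, 14, 17]
Insert 5: [28, 14, 17, 5]

Final heap: [28, 14, 17, 5]


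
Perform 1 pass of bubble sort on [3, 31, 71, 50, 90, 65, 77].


Initial: [3, 31, 71, 50, 90, 65, 77]
Pass 1: [3, 31, 50, 71, 65, 77, 90] (3 swaps)

After 1 pass: [3, 31, 50, 71, 65, 77, 90]


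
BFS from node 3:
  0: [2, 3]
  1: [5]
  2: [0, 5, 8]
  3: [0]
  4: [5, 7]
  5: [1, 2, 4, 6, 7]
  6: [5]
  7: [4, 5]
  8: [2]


Visit 3, enqueue [0]
Visit 0, enqueue [2]
Visit 2, enqueue [5, 8]
Visit 5, enqueue [1, 4, 6, 7]
Visit 8, enqueue []
Visit 1, enqueue []
Visit 4, enqueue []
Visit 6, enqueue []
Visit 7, enqueue []

BFS order: [3, 0, 2, 5, 8, 1, 4, 6, 7]


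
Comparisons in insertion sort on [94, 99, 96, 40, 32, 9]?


Algorithm: insertion sort
Input: [94, 99, 96, 40, 32, 9]
Sorted: [9, 32, 40, 94, 96, 99]

15


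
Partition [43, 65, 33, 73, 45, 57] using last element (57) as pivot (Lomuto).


Pivot: 57
  43 <= 57: advance i (no swap)
  33 <= 57: swap -> [43, 33, 65, 73, 45, 57]
  45 <= 57: swap -> [43, 33, 45, 73, 65, 57]
Place pivot at 3: [43, 33, 45, 57, 65, 73]

Partitioned: [43, 33, 45, 57, 65, 73]


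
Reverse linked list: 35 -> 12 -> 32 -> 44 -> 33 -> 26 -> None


Step 1: curr=35, set curr.next=prev(None) | reversed so far: 35
Step 2: curr=12, set curr.next=prev(35) | reversed so far: 12 -> 35
Step 3: curr=32, set curr.next=prev(12) | reversed so far: 32 -> 12 -> 35
Step 4: curr=44, set curr.next=prev(32) | reversed so far: 44 -> 32 -> 12 -> 35
Step 5: curr=33, set curr.next=prev(44) | reversed so far: 33 -> 44 -> 32 -> 12 -> 35
Step 6: curr=26, set curr.next=prev(33) | reversed so far: 26 -> 33 -> 44 -> 32 -> 12 -> 35

26 -> 33 -> 44 -> 32 -> 12 -> 35 -> None


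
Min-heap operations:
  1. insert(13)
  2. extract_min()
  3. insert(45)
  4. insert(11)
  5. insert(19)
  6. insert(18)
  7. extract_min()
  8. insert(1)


insert(13) -> [13]
extract_min()->13, []
insert(45) -> [45]
insert(11) -> [11, 45]
insert(19) -> [11, 45, 19]
insert(18) -> [11, 18, 19, 45]
extract_min()->11, [18, 45, 19]
insert(1) -> [1, 18, 19, 45]

Final heap: [1, 18, 19, 45]


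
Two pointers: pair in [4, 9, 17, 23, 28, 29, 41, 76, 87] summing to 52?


lo=0(4)+hi=8(87)=91
lo=0(4)+hi=7(76)=80
lo=0(4)+hi=6(41)=45
lo=1(9)+hi=6(41)=50
lo=2(17)+hi=6(41)=58
lo=2(17)+hi=5(29)=46
lo=3(23)+hi=5(29)=52

Yes: 23+29=52


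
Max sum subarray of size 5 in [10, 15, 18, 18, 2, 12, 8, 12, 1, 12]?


[0:5]: 63
[1:6]: 65
[2:7]: 58
[3:8]: 52
[4:9]: 35
[5:10]: 45

Max: 65 at [1:6]


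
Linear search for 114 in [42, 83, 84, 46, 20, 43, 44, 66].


i=0: 42!=114
i=1: 83!=114
i=2: 84!=114
i=3: 46!=114
i=4: 20!=114
i=5: 43!=114
i=6: 44!=114
i=7: 66!=114

Not found, 8 comps


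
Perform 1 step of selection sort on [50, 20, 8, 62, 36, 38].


Initial: [50, 20, 8, 62, 36, 38]
Step 1: min=8 at 2
  Swap: [8, 20, 50, 62, 36, 38]

After 1 step: [8, 20, 50, 62, 36, 38]


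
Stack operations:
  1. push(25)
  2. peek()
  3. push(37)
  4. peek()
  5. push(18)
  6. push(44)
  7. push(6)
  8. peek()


push(25) -> [25]
peek()->25
push(37) -> [25, 37]
peek()->37
push(18) -> [25, 37, 18]
push(44) -> [25, 37, 18, 44]
push(6) -> [25, 37, 18, 44, 6]
peek()->6

Final stack: [25, 37, 18, 44, 6]


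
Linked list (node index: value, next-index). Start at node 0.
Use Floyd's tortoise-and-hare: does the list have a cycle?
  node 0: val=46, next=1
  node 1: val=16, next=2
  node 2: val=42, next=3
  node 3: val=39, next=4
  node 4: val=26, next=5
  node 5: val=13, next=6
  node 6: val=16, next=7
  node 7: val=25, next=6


Floyd's tortoise (slow, +1) and hare (fast, +2):
  init: slow=0, fast=0
  step 1: slow=1, fast=2
  step 2: slow=2, fast=4
  step 3: slow=3, fast=6
  step 4: slow=4, fast=6
  step 5: slow=5, fast=6
  step 6: slow=6, fast=6
  slow == fast at node 6: cycle detected

Cycle: yes


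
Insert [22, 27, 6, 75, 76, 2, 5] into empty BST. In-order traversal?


Insert 22: root
Insert 27: R from 22
Insert 6: L from 22
Insert 75: R from 22 -> R from 27
Insert 76: R from 22 -> R from 27 -> R from 75
Insert 2: L from 22 -> L from 6
Insert 5: L from 22 -> L from 6 -> R from 2

In-order: [2, 5, 6, 22, 27, 75, 76]


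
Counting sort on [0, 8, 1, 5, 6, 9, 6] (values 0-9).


Input: [0, 8, 1, 5, 6, 9, 6]
Counts: [1, 1, 0, 0, 0, 1, 2, 0, 1, 1]

Sorted: [0, 1, 5, 6, 6, 8, 9]


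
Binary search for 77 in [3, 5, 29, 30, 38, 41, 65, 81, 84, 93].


Step 1: lo=0, hi=9, mid=4, val=38
Step 2: lo=5, hi=9, mid=7, val=81
Step 3: lo=5, hi=6, mid=5, val=41
Step 4: lo=6, hi=6, mid=6, val=65

Not found


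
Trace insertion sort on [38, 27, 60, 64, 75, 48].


Initial: [38, 27, 60, 64, 75, 48]
Insert 27: [27, 38, 60, 64, 75, 48]
Insert 60: [27, 38, 60, 64, 75, 48]
Insert 64: [27, 38, 60, 64, 75, 48]
Insert 75: [27, 38, 60, 64, 75, 48]
Insert 48: [27, 38, 48, 60, 64, 75]

Sorted: [27, 38, 48, 60, 64, 75]


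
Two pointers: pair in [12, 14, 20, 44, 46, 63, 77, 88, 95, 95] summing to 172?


lo=0(12)+hi=9(95)=107
lo=1(14)+hi=9(95)=109
lo=2(20)+hi=9(95)=115
lo=3(44)+hi=9(95)=139
lo=4(46)+hi=9(95)=141
lo=5(63)+hi=9(95)=158
lo=6(77)+hi=9(95)=172

Yes: 77+95=172


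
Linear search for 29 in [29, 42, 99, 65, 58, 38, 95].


i=0: 29==29 found!

Found at 0, 1 comps


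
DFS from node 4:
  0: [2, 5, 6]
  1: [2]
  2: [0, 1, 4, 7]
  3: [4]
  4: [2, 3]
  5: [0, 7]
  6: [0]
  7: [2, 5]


Visit 4, push [3, 2]
Visit 2, push [7, 1, 0]
Visit 0, push [6, 5]
Visit 5, push [7]
Visit 7, push []
Visit 6, push []
Visit 1, push []
Visit 3, push []

DFS order: [4, 2, 0, 5, 7, 6, 1, 3]


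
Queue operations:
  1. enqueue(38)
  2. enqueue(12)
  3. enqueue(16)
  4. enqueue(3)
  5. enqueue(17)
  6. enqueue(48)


enqueue(38) -> [38]
enqueue(12) -> [38, 12]
enqueue(16) -> [38, 12, 16]
enqueue(3) -> [38, 12, 16, 3]
enqueue(17) -> [38, 12, 16, 3, 17]
enqueue(48) -> [38, 12, 16, 3, 17, 48]

Final queue: [38, 12, 16, 3, 17, 48]


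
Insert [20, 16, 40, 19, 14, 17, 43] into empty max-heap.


Insert 20: [20]
Insert 16: [20, 16]
Insert 40: [40, 16, 20]
Insert 19: [40, 19, 20, 16]
Insert 14: [40, 19, 20, 16, 14]
Insert 17: [40, 19, 20, 16, 14, 17]
Insert 43: [43, 19, 40, 16, 14, 17, 20]

Final heap: [43, 19, 40, 16, 14, 17, 20]


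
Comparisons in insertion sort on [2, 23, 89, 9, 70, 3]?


Algorithm: insertion sort
Input: [2, 23, 89, 9, 70, 3]
Sorted: [2, 3, 9, 23, 70, 89]

12


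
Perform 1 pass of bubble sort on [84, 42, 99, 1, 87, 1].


Initial: [84, 42, 99, 1, 87, 1]
Pass 1: [42, 84, 1, 87, 1, 99] (4 swaps)

After 1 pass: [42, 84, 1, 87, 1, 99]


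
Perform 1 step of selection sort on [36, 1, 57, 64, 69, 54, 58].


Initial: [36, 1, 57, 64, 69, 54, 58]
Step 1: min=1 at 1
  Swap: [1, 36, 57, 64, 69, 54, 58]

After 1 step: [1, 36, 57, 64, 69, 54, 58]


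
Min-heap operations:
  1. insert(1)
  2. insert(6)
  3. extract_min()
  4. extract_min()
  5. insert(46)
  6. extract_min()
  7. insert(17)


insert(1) -> [1]
insert(6) -> [1, 6]
extract_min()->1, [6]
extract_min()->6, []
insert(46) -> [46]
extract_min()->46, []
insert(17) -> [17]

Final heap: [17]


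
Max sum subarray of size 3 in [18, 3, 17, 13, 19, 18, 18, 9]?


[0:3]: 38
[1:4]: 33
[2:5]: 49
[3:6]: 50
[4:7]: 55
[5:8]: 45

Max: 55 at [4:7]


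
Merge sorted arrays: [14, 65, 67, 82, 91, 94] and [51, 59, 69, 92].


Take 14 from A
Take 51 from B
Take 59 from B
Take 65 from A
Take 67 from A
Take 69 from B
Take 82 from A
Take 91 from A
Take 92 from B

Merged: [14, 51, 59, 65, 67, 69, 82, 91, 92, 94]


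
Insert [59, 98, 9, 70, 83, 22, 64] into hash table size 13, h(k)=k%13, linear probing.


Insert 59: h=7 -> slot 7
Insert 98: h=7, 1 probes -> slot 8
Insert 9: h=9 -> slot 9
Insert 70: h=5 -> slot 5
Insert 83: h=5, 1 probes -> slot 6
Insert 22: h=9, 1 probes -> slot 10
Insert 64: h=12 -> slot 12

Table: [None, None, None, None, None, 70, 83, 59, 98, 9, 22, None, 64]


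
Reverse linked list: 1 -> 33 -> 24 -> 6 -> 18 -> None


Step 1: curr=1, set curr.next=prev(None) | reversed so far: 1
Step 2: curr=33, set curr.next=prev(1) | reversed so far: 33 -> 1
Step 3: curr=24, set curr.next=prev(33) | reversed so far: 24 -> 33 -> 1
Step 4: curr=6, set curr.next=prev(24) | reversed so far: 6 -> 24 -> 33 -> 1
Step 5: curr=18, set curr.next=prev(6) | reversed so far: 18 -> 6 -> 24 -> 33 -> 1

18 -> 6 -> 24 -> 33 -> 1 -> None


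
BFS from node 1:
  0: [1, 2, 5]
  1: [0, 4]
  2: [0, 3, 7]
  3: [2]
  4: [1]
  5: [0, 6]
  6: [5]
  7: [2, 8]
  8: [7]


Visit 1, enqueue [0, 4]
Visit 0, enqueue [2, 5]
Visit 4, enqueue []
Visit 2, enqueue [3, 7]
Visit 5, enqueue [6]
Visit 3, enqueue []
Visit 7, enqueue [8]
Visit 6, enqueue []
Visit 8, enqueue []

BFS order: [1, 0, 4, 2, 5, 3, 7, 6, 8]


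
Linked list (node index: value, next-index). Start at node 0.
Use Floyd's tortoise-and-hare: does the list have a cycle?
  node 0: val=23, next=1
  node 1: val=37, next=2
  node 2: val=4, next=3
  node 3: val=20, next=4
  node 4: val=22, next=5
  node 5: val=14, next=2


Floyd's tortoise (slow, +1) and hare (fast, +2):
  init: slow=0, fast=0
  step 1: slow=1, fast=2
  step 2: slow=2, fast=4
  step 3: slow=3, fast=2
  step 4: slow=4, fast=4
  slow == fast at node 4: cycle detected

Cycle: yes


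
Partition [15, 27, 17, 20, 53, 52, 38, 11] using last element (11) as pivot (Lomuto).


Pivot: 11
Place pivot at 0: [11, 27, 17, 20, 53, 52, 38, 15]

Partitioned: [11, 27, 17, 20, 53, 52, 38, 15]


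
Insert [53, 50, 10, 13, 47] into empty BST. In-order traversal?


Insert 53: root
Insert 50: L from 53
Insert 10: L from 53 -> L from 50
Insert 13: L from 53 -> L from 50 -> R from 10
Insert 47: L from 53 -> L from 50 -> R from 10 -> R from 13

In-order: [10, 13, 47, 50, 53]


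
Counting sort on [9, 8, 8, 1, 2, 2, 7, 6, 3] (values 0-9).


Input: [9, 8, 8, 1, 2, 2, 7, 6, 3]
Counts: [0, 1, 2, 1, 0, 0, 1, 1, 2, 1]

Sorted: [1, 2, 2, 3, 6, 7, 8, 8, 9]


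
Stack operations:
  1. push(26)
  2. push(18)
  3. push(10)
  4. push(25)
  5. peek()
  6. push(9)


push(26) -> [26]
push(18) -> [26, 18]
push(10) -> [26, 18, 10]
push(25) -> [26, 18, 10, 25]
peek()->25
push(9) -> [26, 18, 10, 25, 9]

Final stack: [26, 18, 10, 25, 9]


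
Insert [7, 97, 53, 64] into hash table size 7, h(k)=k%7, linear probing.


Insert 7: h=0 -> slot 0
Insert 97: h=6 -> slot 6
Insert 53: h=4 -> slot 4
Insert 64: h=1 -> slot 1

Table: [7, 64, None, None, 53, None, 97]


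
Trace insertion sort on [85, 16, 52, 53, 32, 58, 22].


Initial: [85, 16, 52, 53, 32, 58, 22]
Insert 16: [16, 85, 52, 53, 32, 58, 22]
Insert 52: [16, 52, 85, 53, 32, 58, 22]
Insert 53: [16, 52, 53, 85, 32, 58, 22]
Insert 32: [16, 32, 52, 53, 85, 58, 22]
Insert 58: [16, 32, 52, 53, 58, 85, 22]
Insert 22: [16, 22, 32, 52, 53, 58, 85]

Sorted: [16, 22, 32, 52, 53, 58, 85]


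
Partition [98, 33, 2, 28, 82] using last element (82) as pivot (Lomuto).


Pivot: 82
  33 <= 82: swap -> [33, 98, 2, 28, 82]
  2 <= 82: swap -> [33, 2, 98, 28, 82]
  28 <= 82: swap -> [33, 2, 28, 98, 82]
Place pivot at 3: [33, 2, 28, 82, 98]

Partitioned: [33, 2, 28, 82, 98]


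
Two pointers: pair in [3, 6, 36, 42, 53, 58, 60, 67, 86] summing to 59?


lo=0(3)+hi=8(86)=89
lo=0(3)+hi=7(67)=70
lo=0(3)+hi=6(60)=63
lo=0(3)+hi=5(58)=61
lo=0(3)+hi=4(53)=56
lo=1(6)+hi=4(53)=59

Yes: 6+53=59


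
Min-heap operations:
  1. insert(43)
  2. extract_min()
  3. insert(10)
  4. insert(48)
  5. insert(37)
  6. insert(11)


insert(43) -> [43]
extract_min()->43, []
insert(10) -> [10]
insert(48) -> [10, 48]
insert(37) -> [10, 48, 37]
insert(11) -> [10, 11, 37, 48]

Final heap: [10, 11, 37, 48]


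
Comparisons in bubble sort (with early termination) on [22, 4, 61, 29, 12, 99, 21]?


Algorithm: bubble sort (with early termination)
Input: [22, 4, 61, 29, 12, 99, 21]
Sorted: [4, 12, 21, 22, 29, 61, 99]

20


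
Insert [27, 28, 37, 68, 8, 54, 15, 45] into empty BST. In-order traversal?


Insert 27: root
Insert 28: R from 27
Insert 37: R from 27 -> R from 28
Insert 68: R from 27 -> R from 28 -> R from 37
Insert 8: L from 27
Insert 54: R from 27 -> R from 28 -> R from 37 -> L from 68
Insert 15: L from 27 -> R from 8
Insert 45: R from 27 -> R from 28 -> R from 37 -> L from 68 -> L from 54

In-order: [8, 15, 27, 28, 37, 45, 54, 68]


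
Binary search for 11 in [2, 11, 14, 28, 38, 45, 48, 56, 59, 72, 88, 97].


Step 1: lo=0, hi=11, mid=5, val=45
Step 2: lo=0, hi=4, mid=2, val=14
Step 3: lo=0, hi=1, mid=0, val=2
Step 4: lo=1, hi=1, mid=1, val=11

Found at index 1


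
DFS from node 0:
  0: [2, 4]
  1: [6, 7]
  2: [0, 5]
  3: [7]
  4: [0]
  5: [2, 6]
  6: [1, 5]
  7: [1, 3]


Visit 0, push [4, 2]
Visit 2, push [5]
Visit 5, push [6]
Visit 6, push [1]
Visit 1, push [7]
Visit 7, push [3]
Visit 3, push []
Visit 4, push []

DFS order: [0, 2, 5, 6, 1, 7, 3, 4]


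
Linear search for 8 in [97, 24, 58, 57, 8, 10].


i=0: 97!=8
i=1: 24!=8
i=2: 58!=8
i=3: 57!=8
i=4: 8==8 found!

Found at 4, 5 comps


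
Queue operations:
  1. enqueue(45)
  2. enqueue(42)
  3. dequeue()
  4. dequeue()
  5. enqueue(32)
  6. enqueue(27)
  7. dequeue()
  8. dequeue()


enqueue(45) -> [45]
enqueue(42) -> [45, 42]
dequeue()->45, [42]
dequeue()->42, []
enqueue(32) -> [32]
enqueue(27) -> [32, 27]
dequeue()->32, [27]
dequeue()->27, []

Final queue: []


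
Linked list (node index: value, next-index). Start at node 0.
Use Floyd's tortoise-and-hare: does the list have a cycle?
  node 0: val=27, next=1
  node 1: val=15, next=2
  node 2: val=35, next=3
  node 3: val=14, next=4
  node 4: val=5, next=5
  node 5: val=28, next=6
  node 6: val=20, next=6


Floyd's tortoise (slow, +1) and hare (fast, +2):
  init: slow=0, fast=0
  step 1: slow=1, fast=2
  step 2: slow=2, fast=4
  step 3: slow=3, fast=6
  step 4: slow=4, fast=6
  step 5: slow=5, fast=6
  step 6: slow=6, fast=6
  slow == fast at node 6: cycle detected

Cycle: yes


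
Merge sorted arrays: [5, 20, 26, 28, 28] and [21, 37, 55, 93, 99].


Take 5 from A
Take 20 from A
Take 21 from B
Take 26 from A
Take 28 from A
Take 28 from A

Merged: [5, 20, 21, 26, 28, 28, 37, 55, 93, 99]


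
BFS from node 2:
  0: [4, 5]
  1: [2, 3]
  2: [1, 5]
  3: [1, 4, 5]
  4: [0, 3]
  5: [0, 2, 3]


Visit 2, enqueue [1, 5]
Visit 1, enqueue [3]
Visit 5, enqueue [0]
Visit 3, enqueue [4]
Visit 0, enqueue []
Visit 4, enqueue []

BFS order: [2, 1, 5, 3, 0, 4]


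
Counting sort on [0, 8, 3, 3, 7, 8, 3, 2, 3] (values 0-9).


Input: [0, 8, 3, 3, 7, 8, 3, 2, 3]
Counts: [1, 0, 1, 4, 0, 0, 0, 1, 2, 0]

Sorted: [0, 2, 3, 3, 3, 3, 7, 8, 8]


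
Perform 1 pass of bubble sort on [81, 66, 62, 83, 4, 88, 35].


Initial: [81, 66, 62, 83, 4, 88, 35]
Pass 1: [66, 62, 81, 4, 83, 35, 88] (4 swaps)

After 1 pass: [66, 62, 81, 4, 83, 35, 88]


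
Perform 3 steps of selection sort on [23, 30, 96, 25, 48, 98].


Initial: [23, 30, 96, 25, 48, 98]
Step 1: min=23 at 0
  Swap: [23, 30, 96, 25, 48, 98]
Step 2: min=25 at 3
  Swap: [23, 25, 96, 30, 48, 98]
Step 3: min=30 at 3
  Swap: [23, 25, 30, 96, 48, 98]

After 3 steps: [23, 25, 30, 96, 48, 98]


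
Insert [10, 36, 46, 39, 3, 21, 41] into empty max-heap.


Insert 10: [10]
Insert 36: [36, 10]
Insert 46: [46, 10, 36]
Insert 39: [46, 39, 36, 10]
Insert 3: [46, 39, 36, 10, 3]
Insert 21: [46, 39, 36, 10, 3, 21]
Insert 41: [46, 39, 41, 10, 3, 21, 36]

Final heap: [46, 39, 41, 10, 3, 21, 36]


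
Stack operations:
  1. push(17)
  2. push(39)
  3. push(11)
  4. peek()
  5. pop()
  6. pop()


push(17) -> [17]
push(39) -> [17, 39]
push(11) -> [17, 39, 11]
peek()->11
pop()->11, [17, 39]
pop()->39, [17]

Final stack: [17]


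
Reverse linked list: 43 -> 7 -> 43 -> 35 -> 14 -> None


Step 1: curr=43, set curr.next=prev(None) | reversed so far: 43
Step 2: curr=7, set curr.next=prev(43) | reversed so far: 7 -> 43
Step 3: curr=43, set curr.next=prev(7) | reversed so far: 43 -> 7 -> 43
Step 4: curr=35, set curr.next=prev(43) | reversed so far: 35 -> 43 -> 7 -> 43
Step 5: curr=14, set curr.next=prev(35) | reversed so far: 14 -> 35 -> 43 -> 7 -> 43

14 -> 35 -> 43 -> 7 -> 43 -> None


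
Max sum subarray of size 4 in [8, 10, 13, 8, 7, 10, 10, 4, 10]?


[0:4]: 39
[1:5]: 38
[2:6]: 38
[3:7]: 35
[4:8]: 31
[5:9]: 34

Max: 39 at [0:4]


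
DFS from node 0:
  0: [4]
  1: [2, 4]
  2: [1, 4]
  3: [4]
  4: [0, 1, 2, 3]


Visit 0, push [4]
Visit 4, push [3, 2, 1]
Visit 1, push [2]
Visit 2, push []
Visit 3, push []

DFS order: [0, 4, 1, 2, 3]


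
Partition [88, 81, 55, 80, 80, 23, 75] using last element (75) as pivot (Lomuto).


Pivot: 75
  55 <= 75: swap -> [55, 81, 88, 80, 80, 23, 75]
  23 <= 75: swap -> [55, 23, 88, 80, 80, 81, 75]
Place pivot at 2: [55, 23, 75, 80, 80, 81, 88]

Partitioned: [55, 23, 75, 80, 80, 81, 88]


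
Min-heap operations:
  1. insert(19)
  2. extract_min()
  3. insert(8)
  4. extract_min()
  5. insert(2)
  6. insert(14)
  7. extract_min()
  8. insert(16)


insert(19) -> [19]
extract_min()->19, []
insert(8) -> [8]
extract_min()->8, []
insert(2) -> [2]
insert(14) -> [2, 14]
extract_min()->2, [14]
insert(16) -> [14, 16]

Final heap: [14, 16]


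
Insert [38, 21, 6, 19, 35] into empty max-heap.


Insert 38: [38]
Insert 21: [38, 21]
Insert 6: [38, 21, 6]
Insert 19: [38, 21, 6, 19]
Insert 35: [38, 35, 6, 19, 21]

Final heap: [38, 35, 6, 19, 21]


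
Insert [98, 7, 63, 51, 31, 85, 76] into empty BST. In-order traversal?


Insert 98: root
Insert 7: L from 98
Insert 63: L from 98 -> R from 7
Insert 51: L from 98 -> R from 7 -> L from 63
Insert 31: L from 98 -> R from 7 -> L from 63 -> L from 51
Insert 85: L from 98 -> R from 7 -> R from 63
Insert 76: L from 98 -> R from 7 -> R from 63 -> L from 85

In-order: [7, 31, 51, 63, 76, 85, 98]


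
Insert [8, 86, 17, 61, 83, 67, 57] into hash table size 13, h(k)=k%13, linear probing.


Insert 8: h=8 -> slot 8
Insert 86: h=8, 1 probes -> slot 9
Insert 17: h=4 -> slot 4
Insert 61: h=9, 1 probes -> slot 10
Insert 83: h=5 -> slot 5
Insert 67: h=2 -> slot 2
Insert 57: h=5, 1 probes -> slot 6

Table: [None, None, 67, None, 17, 83, 57, None, 8, 86, 61, None, None]


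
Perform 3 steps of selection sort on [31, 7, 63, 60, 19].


Initial: [31, 7, 63, 60, 19]
Step 1: min=7 at 1
  Swap: [7, 31, 63, 60, 19]
Step 2: min=19 at 4
  Swap: [7, 19, 63, 60, 31]
Step 3: min=31 at 4
  Swap: [7, 19, 31, 60, 63]

After 3 steps: [7, 19, 31, 60, 63]


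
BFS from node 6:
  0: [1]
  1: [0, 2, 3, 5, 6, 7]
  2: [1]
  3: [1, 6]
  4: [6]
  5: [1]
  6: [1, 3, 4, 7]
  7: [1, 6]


Visit 6, enqueue [1, 3, 4, 7]
Visit 1, enqueue [0, 2, 5]
Visit 3, enqueue []
Visit 4, enqueue []
Visit 7, enqueue []
Visit 0, enqueue []
Visit 2, enqueue []
Visit 5, enqueue []

BFS order: [6, 1, 3, 4, 7, 0, 2, 5]


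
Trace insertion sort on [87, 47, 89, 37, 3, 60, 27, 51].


Initial: [87, 47, 89, 37, 3, 60, 27, 51]
Insert 47: [47, 87, 89, 37, 3, 60, 27, 51]
Insert 89: [47, 87, 89, 37, 3, 60, 27, 51]
Insert 37: [37, 47, 87, 89, 3, 60, 27, 51]
Insert 3: [3, 37, 47, 87, 89, 60, 27, 51]
Insert 60: [3, 37, 47, 60, 87, 89, 27, 51]
Insert 27: [3, 27, 37, 47, 60, 87, 89, 51]
Insert 51: [3, 27, 37, 47, 51, 60, 87, 89]

Sorted: [3, 27, 37, 47, 51, 60, 87, 89]


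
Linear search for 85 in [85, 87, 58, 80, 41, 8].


i=0: 85==85 found!

Found at 0, 1 comps


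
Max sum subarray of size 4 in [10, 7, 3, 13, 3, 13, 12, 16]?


[0:4]: 33
[1:5]: 26
[2:6]: 32
[3:7]: 41
[4:8]: 44

Max: 44 at [4:8]


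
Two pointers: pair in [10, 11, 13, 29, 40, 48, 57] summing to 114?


lo=0(10)+hi=6(57)=67
lo=1(11)+hi=6(57)=68
lo=2(13)+hi=6(57)=70
lo=3(29)+hi=6(57)=86
lo=4(40)+hi=6(57)=97
lo=5(48)+hi=6(57)=105

No pair found


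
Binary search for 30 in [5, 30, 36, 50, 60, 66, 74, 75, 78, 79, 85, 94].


Step 1: lo=0, hi=11, mid=5, val=66
Step 2: lo=0, hi=4, mid=2, val=36
Step 3: lo=0, hi=1, mid=0, val=5
Step 4: lo=1, hi=1, mid=1, val=30

Found at index 1


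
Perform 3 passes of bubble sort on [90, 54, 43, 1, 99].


Initial: [90, 54, 43, 1, 99]
Pass 1: [54, 43, 1, 90, 99] (3 swaps)
Pass 2: [43, 1, 54, 90, 99] (2 swaps)
Pass 3: [1, 43, 54, 90, 99] (1 swaps)

After 3 passes: [1, 43, 54, 90, 99]


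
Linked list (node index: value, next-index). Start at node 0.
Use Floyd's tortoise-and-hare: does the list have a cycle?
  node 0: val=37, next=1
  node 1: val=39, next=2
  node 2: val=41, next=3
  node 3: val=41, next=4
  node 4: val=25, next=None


Floyd's tortoise (slow, +1) and hare (fast, +2):
  init: slow=0, fast=0
  step 1: slow=1, fast=2
  step 2: slow=2, fast=4
  step 3: fast -> None, no cycle

Cycle: no


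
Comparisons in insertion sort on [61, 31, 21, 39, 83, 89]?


Algorithm: insertion sort
Input: [61, 31, 21, 39, 83, 89]
Sorted: [21, 31, 39, 61, 83, 89]

7


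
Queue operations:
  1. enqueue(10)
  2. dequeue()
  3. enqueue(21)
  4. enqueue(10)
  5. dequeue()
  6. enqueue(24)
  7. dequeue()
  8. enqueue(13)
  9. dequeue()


enqueue(10) -> [10]
dequeue()->10, []
enqueue(21) -> [21]
enqueue(10) -> [21, 10]
dequeue()->21, [10]
enqueue(24) -> [10, 24]
dequeue()->10, [24]
enqueue(13) -> [24, 13]
dequeue()->24, [13]

Final queue: [13]


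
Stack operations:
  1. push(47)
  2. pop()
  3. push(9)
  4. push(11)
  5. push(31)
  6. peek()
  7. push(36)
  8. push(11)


push(47) -> [47]
pop()->47, []
push(9) -> [9]
push(11) -> [9, 11]
push(31) -> [9, 11, 31]
peek()->31
push(36) -> [9, 11, 31, 36]
push(11) -> [9, 11, 31, 36, 11]

Final stack: [9, 11, 31, 36, 11]


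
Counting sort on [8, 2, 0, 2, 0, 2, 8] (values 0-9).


Input: [8, 2, 0, 2, 0, 2, 8]
Counts: [2, 0, 3, 0, 0, 0, 0, 0, 2, 0]

Sorted: [0, 0, 2, 2, 2, 8, 8]


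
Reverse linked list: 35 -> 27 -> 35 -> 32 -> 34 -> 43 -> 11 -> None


Step 1: curr=35, set curr.next=prev(None) | reversed so far: 35
Step 2: curr=27, set curr.next=prev(35) | reversed so far: 27 -> 35
Step 3: curr=35, set curr.next=prev(27) | reversed so far: 35 -> 27 -> 35
Step 4: curr=32, set curr.next=prev(35) | reversed so far: 32 -> 35 -> 27 -> 35
Step 5: curr=34, set curr.next=prev(32) | reversed so far: 34 -> 32 -> 35 -> 27 -> 35
Step 6: curr=43, set curr.next=prev(34) | reversed so far: 43 -> 34 -> 32 -> 35 -> 27 -> 35
Step 7: curr=11, set curr.next=prev(43) | reversed so far: 11 -> 43 -> 34 -> 32 -> 35 -> 27 -> 35

11 -> 43 -> 34 -> 32 -> 35 -> 27 -> 35 -> None


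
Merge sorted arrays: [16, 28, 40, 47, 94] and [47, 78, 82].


Take 16 from A
Take 28 from A
Take 40 from A
Take 47 from A
Take 47 from B
Take 78 from B
Take 82 from B

Merged: [16, 28, 40, 47, 47, 78, 82, 94]


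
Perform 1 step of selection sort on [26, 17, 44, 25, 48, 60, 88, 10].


Initial: [26, 17, 44, 25, 48, 60, 88, 10]
Step 1: min=10 at 7
  Swap: [10, 17, 44, 25, 48, 60, 88, 26]

After 1 step: [10, 17, 44, 25, 48, 60, 88, 26]


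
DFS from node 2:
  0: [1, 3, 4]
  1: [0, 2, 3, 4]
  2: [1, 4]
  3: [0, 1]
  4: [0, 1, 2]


Visit 2, push [4, 1]
Visit 1, push [4, 3, 0]
Visit 0, push [4, 3]
Visit 3, push []
Visit 4, push []

DFS order: [2, 1, 0, 3, 4]


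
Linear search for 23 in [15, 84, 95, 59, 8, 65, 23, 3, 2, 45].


i=0: 15!=23
i=1: 84!=23
i=2: 95!=23
i=3: 59!=23
i=4: 8!=23
i=5: 65!=23
i=6: 23==23 found!

Found at 6, 7 comps


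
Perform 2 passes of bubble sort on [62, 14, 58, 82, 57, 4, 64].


Initial: [62, 14, 58, 82, 57, 4, 64]
Pass 1: [14, 58, 62, 57, 4, 64, 82] (5 swaps)
Pass 2: [14, 58, 57, 4, 62, 64, 82] (2 swaps)

After 2 passes: [14, 58, 57, 4, 62, 64, 82]


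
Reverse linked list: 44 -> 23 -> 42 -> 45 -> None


Step 1: curr=44, set curr.next=prev(None) | reversed so far: 44
Step 2: curr=23, set curr.next=prev(44) | reversed so far: 23 -> 44
Step 3: curr=42, set curr.next=prev(23) | reversed so far: 42 -> 23 -> 44
Step 4: curr=45, set curr.next=prev(42) | reversed so far: 45 -> 42 -> 23 -> 44

45 -> 42 -> 23 -> 44 -> None


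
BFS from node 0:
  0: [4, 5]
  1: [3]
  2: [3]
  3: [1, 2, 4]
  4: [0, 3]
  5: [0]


Visit 0, enqueue [4, 5]
Visit 4, enqueue [3]
Visit 5, enqueue []
Visit 3, enqueue [1, 2]
Visit 1, enqueue []
Visit 2, enqueue []

BFS order: [0, 4, 5, 3, 1, 2]


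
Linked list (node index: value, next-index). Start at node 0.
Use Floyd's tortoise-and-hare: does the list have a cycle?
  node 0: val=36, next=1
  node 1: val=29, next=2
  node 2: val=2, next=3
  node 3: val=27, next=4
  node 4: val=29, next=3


Floyd's tortoise (slow, +1) and hare (fast, +2):
  init: slow=0, fast=0
  step 1: slow=1, fast=2
  step 2: slow=2, fast=4
  step 3: slow=3, fast=4
  step 4: slow=4, fast=4
  slow == fast at node 4: cycle detected

Cycle: yes


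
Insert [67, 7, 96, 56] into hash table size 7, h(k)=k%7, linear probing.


Insert 67: h=4 -> slot 4
Insert 7: h=0 -> slot 0
Insert 96: h=5 -> slot 5
Insert 56: h=0, 1 probes -> slot 1

Table: [7, 56, None, None, 67, 96, None]


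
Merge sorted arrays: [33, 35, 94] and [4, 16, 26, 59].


Take 4 from B
Take 16 from B
Take 26 from B
Take 33 from A
Take 35 from A
Take 59 from B

Merged: [4, 16, 26, 33, 35, 59, 94]


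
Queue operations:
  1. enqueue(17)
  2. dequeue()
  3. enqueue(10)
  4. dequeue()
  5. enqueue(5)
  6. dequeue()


enqueue(17) -> [17]
dequeue()->17, []
enqueue(10) -> [10]
dequeue()->10, []
enqueue(5) -> [5]
dequeue()->5, []

Final queue: []


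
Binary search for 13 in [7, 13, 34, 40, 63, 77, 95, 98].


Step 1: lo=0, hi=7, mid=3, val=40
Step 2: lo=0, hi=2, mid=1, val=13

Found at index 1


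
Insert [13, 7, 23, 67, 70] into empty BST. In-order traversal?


Insert 13: root
Insert 7: L from 13
Insert 23: R from 13
Insert 67: R from 13 -> R from 23
Insert 70: R from 13 -> R from 23 -> R from 67

In-order: [7, 13, 23, 67, 70]


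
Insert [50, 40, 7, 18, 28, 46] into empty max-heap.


Insert 50: [50]
Insert 40: [50, 40]
Insert 7: [50, 40, 7]
Insert 18: [50, 40, 7, 18]
Insert 28: [50, 40, 7, 18, 28]
Insert 46: [50, 40, 46, 18, 28, 7]

Final heap: [50, 40, 46, 18, 28, 7]


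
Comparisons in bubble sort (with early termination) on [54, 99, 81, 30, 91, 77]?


Algorithm: bubble sort (with early termination)
Input: [54, 99, 81, 30, 91, 77]
Sorted: [30, 54, 77, 81, 91, 99]

14


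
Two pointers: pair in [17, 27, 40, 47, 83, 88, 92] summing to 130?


lo=0(17)+hi=6(92)=109
lo=1(27)+hi=6(92)=119
lo=2(40)+hi=6(92)=132
lo=2(40)+hi=5(88)=128
lo=3(47)+hi=5(88)=135
lo=3(47)+hi=4(83)=130

Yes: 47+83=130


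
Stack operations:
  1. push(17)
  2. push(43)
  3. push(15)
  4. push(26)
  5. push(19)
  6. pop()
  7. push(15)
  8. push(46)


push(17) -> [17]
push(43) -> [17, 43]
push(15) -> [17, 43, 15]
push(26) -> [17, 43, 15, 26]
push(19) -> [17, 43, 15, 26, 19]
pop()->19, [17, 43, 15, 26]
push(15) -> [17, 43, 15, 26, 15]
push(46) -> [17, 43, 15, 26, 15, 46]

Final stack: [17, 43, 15, 26, 15, 46]


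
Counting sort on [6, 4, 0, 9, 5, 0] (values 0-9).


Input: [6, 4, 0, 9, 5, 0]
Counts: [2, 0, 0, 0, 1, 1, 1, 0, 0, 1]

Sorted: [0, 0, 4, 5, 6, 9]


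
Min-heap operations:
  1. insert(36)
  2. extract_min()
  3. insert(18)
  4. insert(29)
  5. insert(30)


insert(36) -> [36]
extract_min()->36, []
insert(18) -> [18]
insert(29) -> [18, 29]
insert(30) -> [18, 29, 30]

Final heap: [18, 29, 30]


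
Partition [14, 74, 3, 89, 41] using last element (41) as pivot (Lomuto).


Pivot: 41
  14 <= 41: advance i (no swap)
  3 <= 41: swap -> [14, 3, 74, 89, 41]
Place pivot at 2: [14, 3, 41, 89, 74]

Partitioned: [14, 3, 41, 89, 74]


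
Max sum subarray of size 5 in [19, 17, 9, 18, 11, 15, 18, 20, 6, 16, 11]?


[0:5]: 74
[1:6]: 70
[2:7]: 71
[3:8]: 82
[4:9]: 70
[5:10]: 75
[6:11]: 71

Max: 82 at [3:8]


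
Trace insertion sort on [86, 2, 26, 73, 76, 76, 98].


Initial: [86, 2, 26, 73, 76, 76, 98]
Insert 2: [2, 86, 26, 73, 76, 76, 98]
Insert 26: [2, 26, 86, 73, 76, 76, 98]
Insert 73: [2, 26, 73, 86, 76, 76, 98]
Insert 76: [2, 26, 73, 76, 86, 76, 98]
Insert 76: [2, 26, 73, 76, 76, 86, 98]
Insert 98: [2, 26, 73, 76, 76, 86, 98]

Sorted: [2, 26, 73, 76, 76, 86, 98]


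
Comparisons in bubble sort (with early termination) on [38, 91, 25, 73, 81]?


Algorithm: bubble sort (with early termination)
Input: [38, 91, 25, 73, 81]
Sorted: [25, 38, 73, 81, 91]

9


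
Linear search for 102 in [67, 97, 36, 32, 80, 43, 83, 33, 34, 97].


i=0: 67!=102
i=1: 97!=102
i=2: 36!=102
i=3: 32!=102
i=4: 80!=102
i=5: 43!=102
i=6: 83!=102
i=7: 33!=102
i=8: 34!=102
i=9: 97!=102

Not found, 10 comps


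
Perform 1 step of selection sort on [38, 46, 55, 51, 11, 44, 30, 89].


Initial: [38, 46, 55, 51, 11, 44, 30, 89]
Step 1: min=11 at 4
  Swap: [11, 46, 55, 51, 38, 44, 30, 89]

After 1 step: [11, 46, 55, 51, 38, 44, 30, 89]


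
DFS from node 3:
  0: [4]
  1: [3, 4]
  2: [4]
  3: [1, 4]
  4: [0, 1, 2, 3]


Visit 3, push [4, 1]
Visit 1, push [4]
Visit 4, push [2, 0]
Visit 0, push []
Visit 2, push []

DFS order: [3, 1, 4, 0, 2]


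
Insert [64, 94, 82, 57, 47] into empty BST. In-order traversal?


Insert 64: root
Insert 94: R from 64
Insert 82: R from 64 -> L from 94
Insert 57: L from 64
Insert 47: L from 64 -> L from 57

In-order: [47, 57, 64, 82, 94]


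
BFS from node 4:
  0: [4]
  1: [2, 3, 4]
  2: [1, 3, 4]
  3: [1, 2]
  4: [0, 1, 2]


Visit 4, enqueue [0, 1, 2]
Visit 0, enqueue []
Visit 1, enqueue [3]
Visit 2, enqueue []
Visit 3, enqueue []

BFS order: [4, 0, 1, 2, 3]


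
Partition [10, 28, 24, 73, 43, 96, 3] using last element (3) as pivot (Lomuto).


Pivot: 3
Place pivot at 0: [3, 28, 24, 73, 43, 96, 10]

Partitioned: [3, 28, 24, 73, 43, 96, 10]


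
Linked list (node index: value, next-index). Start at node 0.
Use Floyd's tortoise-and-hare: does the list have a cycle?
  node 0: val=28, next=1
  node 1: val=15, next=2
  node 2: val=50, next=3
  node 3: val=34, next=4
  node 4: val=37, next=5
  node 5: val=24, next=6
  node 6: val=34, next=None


Floyd's tortoise (slow, +1) and hare (fast, +2):
  init: slow=0, fast=0
  step 1: slow=1, fast=2
  step 2: slow=2, fast=4
  step 3: slow=3, fast=6
  step 4: fast -> None, no cycle

Cycle: no


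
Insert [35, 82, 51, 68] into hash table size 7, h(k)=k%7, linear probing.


Insert 35: h=0 -> slot 0
Insert 82: h=5 -> slot 5
Insert 51: h=2 -> slot 2
Insert 68: h=5, 1 probes -> slot 6

Table: [35, None, 51, None, None, 82, 68]


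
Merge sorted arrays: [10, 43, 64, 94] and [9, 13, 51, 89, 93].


Take 9 from B
Take 10 from A
Take 13 from B
Take 43 from A
Take 51 from B
Take 64 from A
Take 89 from B
Take 93 from B

Merged: [9, 10, 13, 43, 51, 64, 89, 93, 94]


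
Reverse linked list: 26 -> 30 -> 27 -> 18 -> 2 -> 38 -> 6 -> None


Step 1: curr=26, set curr.next=prev(None) | reversed so far: 26
Step 2: curr=30, set curr.next=prev(26) | reversed so far: 30 -> 26
Step 3: curr=27, set curr.next=prev(30) | reversed so far: 27 -> 30 -> 26
Step 4: curr=18, set curr.next=prev(27) | reversed so far: 18 -> 27 -> 30 -> 26
Step 5: curr=2, set curr.next=prev(18) | reversed so far: 2 -> 18 -> 27 -> 30 -> 26
Step 6: curr=38, set curr.next=prev(2) | reversed so far: 38 -> 2 -> 18 -> 27 -> 30 -> 26
Step 7: curr=6, set curr.next=prev(38) | reversed so far: 6 -> 38 -> 2 -> 18 -> 27 -> 30 -> 26

6 -> 38 -> 2 -> 18 -> 27 -> 30 -> 26 -> None


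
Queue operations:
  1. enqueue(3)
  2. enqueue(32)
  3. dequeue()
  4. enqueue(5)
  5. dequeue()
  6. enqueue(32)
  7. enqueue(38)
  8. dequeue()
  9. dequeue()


enqueue(3) -> [3]
enqueue(32) -> [3, 32]
dequeue()->3, [32]
enqueue(5) -> [32, 5]
dequeue()->32, [5]
enqueue(32) -> [5, 32]
enqueue(38) -> [5, 32, 38]
dequeue()->5, [32, 38]
dequeue()->32, [38]

Final queue: [38]


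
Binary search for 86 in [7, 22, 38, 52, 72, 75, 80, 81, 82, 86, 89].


Step 1: lo=0, hi=10, mid=5, val=75
Step 2: lo=6, hi=10, mid=8, val=82
Step 3: lo=9, hi=10, mid=9, val=86

Found at index 9


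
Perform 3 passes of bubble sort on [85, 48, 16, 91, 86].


Initial: [85, 48, 16, 91, 86]
Pass 1: [48, 16, 85, 86, 91] (3 swaps)
Pass 2: [16, 48, 85, 86, 91] (1 swaps)
Pass 3: [16, 48, 85, 86, 91] (0 swaps)

After 3 passes: [16, 48, 85, 86, 91]


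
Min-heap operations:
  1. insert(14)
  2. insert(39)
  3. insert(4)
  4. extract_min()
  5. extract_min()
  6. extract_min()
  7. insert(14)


insert(14) -> [14]
insert(39) -> [14, 39]
insert(4) -> [4, 39, 14]
extract_min()->4, [14, 39]
extract_min()->14, [39]
extract_min()->39, []
insert(14) -> [14]

Final heap: [14]


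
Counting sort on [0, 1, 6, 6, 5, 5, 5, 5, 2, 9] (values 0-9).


Input: [0, 1, 6, 6, 5, 5, 5, 5, 2, 9]
Counts: [1, 1, 1, 0, 0, 4, 2, 0, 0, 1]

Sorted: [0, 1, 2, 5, 5, 5, 5, 6, 6, 9]


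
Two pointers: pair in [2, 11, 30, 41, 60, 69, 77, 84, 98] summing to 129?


lo=0(2)+hi=8(98)=100
lo=1(11)+hi=8(98)=109
lo=2(30)+hi=8(98)=128
lo=3(41)+hi=8(98)=139
lo=3(41)+hi=7(84)=125
lo=4(60)+hi=7(84)=144
lo=4(60)+hi=6(77)=137
lo=4(60)+hi=5(69)=129

Yes: 60+69=129


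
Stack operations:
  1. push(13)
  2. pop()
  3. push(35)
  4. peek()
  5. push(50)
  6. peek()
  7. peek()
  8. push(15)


push(13) -> [13]
pop()->13, []
push(35) -> [35]
peek()->35
push(50) -> [35, 50]
peek()->50
peek()->50
push(15) -> [35, 50, 15]

Final stack: [35, 50, 15]


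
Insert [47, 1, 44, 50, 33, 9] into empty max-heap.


Insert 47: [47]
Insert 1: [47, 1]
Insert 44: [47, 1, 44]
Insert 50: [50, 47, 44, 1]
Insert 33: [50, 47, 44, 1, 33]
Insert 9: [50, 47, 44, 1, 33, 9]

Final heap: [50, 47, 44, 1, 33, 9]


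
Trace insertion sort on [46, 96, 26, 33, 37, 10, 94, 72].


Initial: [46, 96, 26, 33, 37, 10, 94, 72]
Insert 96: [46, 96, 26, 33, 37, 10, 94, 72]
Insert 26: [26, 46, 96, 33, 37, 10, 94, 72]
Insert 33: [26, 33, 46, 96, 37, 10, 94, 72]
Insert 37: [26, 33, 37, 46, 96, 10, 94, 72]
Insert 10: [10, 26, 33, 37, 46, 96, 94, 72]
Insert 94: [10, 26, 33, 37, 46, 94, 96, 72]
Insert 72: [10, 26, 33, 37, 46, 72, 94, 96]

Sorted: [10, 26, 33, 37, 46, 72, 94, 96]


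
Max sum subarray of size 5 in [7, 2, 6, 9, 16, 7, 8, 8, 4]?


[0:5]: 40
[1:6]: 40
[2:7]: 46
[3:8]: 48
[4:9]: 43

Max: 48 at [3:8]


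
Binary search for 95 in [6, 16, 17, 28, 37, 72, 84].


Step 1: lo=0, hi=6, mid=3, val=28
Step 2: lo=4, hi=6, mid=5, val=72
Step 3: lo=6, hi=6, mid=6, val=84

Not found


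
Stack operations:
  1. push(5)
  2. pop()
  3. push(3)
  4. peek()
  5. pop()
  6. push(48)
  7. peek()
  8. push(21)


push(5) -> [5]
pop()->5, []
push(3) -> [3]
peek()->3
pop()->3, []
push(48) -> [48]
peek()->48
push(21) -> [48, 21]

Final stack: [48, 21]


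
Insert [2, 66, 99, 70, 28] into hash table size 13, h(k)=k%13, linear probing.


Insert 2: h=2 -> slot 2
Insert 66: h=1 -> slot 1
Insert 99: h=8 -> slot 8
Insert 70: h=5 -> slot 5
Insert 28: h=2, 1 probes -> slot 3

Table: [None, 66, 2, 28, None, 70, None, None, 99, None, None, None, None]


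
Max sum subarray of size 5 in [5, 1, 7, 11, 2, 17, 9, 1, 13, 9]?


[0:5]: 26
[1:6]: 38
[2:7]: 46
[3:8]: 40
[4:9]: 42
[5:10]: 49

Max: 49 at [5:10]


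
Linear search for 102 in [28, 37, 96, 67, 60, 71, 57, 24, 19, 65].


i=0: 28!=102
i=1: 37!=102
i=2: 96!=102
i=3: 67!=102
i=4: 60!=102
i=5: 71!=102
i=6: 57!=102
i=7: 24!=102
i=8: 19!=102
i=9: 65!=102

Not found, 10 comps


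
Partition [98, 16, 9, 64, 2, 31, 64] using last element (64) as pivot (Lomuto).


Pivot: 64
  16 <= 64: swap -> [16, 98, 9, 64, 2, 31, 64]
  9 <= 64: swap -> [16, 9, 98, 64, 2, 31, 64]
  64 <= 64: swap -> [16, 9, 64, 98, 2, 31, 64]
  2 <= 64: swap -> [16, 9, 64, 2, 98, 31, 64]
  31 <= 64: swap -> [16, 9, 64, 2, 31, 98, 64]
Place pivot at 5: [16, 9, 64, 2, 31, 64, 98]

Partitioned: [16, 9, 64, 2, 31, 64, 98]


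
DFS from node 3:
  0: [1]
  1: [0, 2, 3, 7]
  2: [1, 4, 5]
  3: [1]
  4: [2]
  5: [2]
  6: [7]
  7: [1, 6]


Visit 3, push [1]
Visit 1, push [7, 2, 0]
Visit 0, push []
Visit 2, push [5, 4]
Visit 4, push []
Visit 5, push []
Visit 7, push [6]
Visit 6, push []

DFS order: [3, 1, 0, 2, 4, 5, 7, 6]


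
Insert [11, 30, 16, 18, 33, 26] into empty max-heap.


Insert 11: [11]
Insert 30: [30, 11]
Insert 16: [30, 11, 16]
Insert 18: [30, 18, 16, 11]
Insert 33: [33, 30, 16, 11, 18]
Insert 26: [33, 30, 26, 11, 18, 16]

Final heap: [33, 30, 26, 11, 18, 16]


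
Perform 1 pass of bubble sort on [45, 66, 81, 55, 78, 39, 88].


Initial: [45, 66, 81, 55, 78, 39, 88]
Pass 1: [45, 66, 55, 78, 39, 81, 88] (3 swaps)

After 1 pass: [45, 66, 55, 78, 39, 81, 88]


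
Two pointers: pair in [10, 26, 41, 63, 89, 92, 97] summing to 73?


lo=0(10)+hi=6(97)=107
lo=0(10)+hi=5(92)=102
lo=0(10)+hi=4(89)=99
lo=0(10)+hi=3(63)=73

Yes: 10+63=73


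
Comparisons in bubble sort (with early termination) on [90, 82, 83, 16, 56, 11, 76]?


Algorithm: bubble sort (with early termination)
Input: [90, 82, 83, 16, 56, 11, 76]
Sorted: [11, 16, 56, 76, 82, 83, 90]

21


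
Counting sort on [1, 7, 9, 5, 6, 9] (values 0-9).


Input: [1, 7, 9, 5, 6, 9]
Counts: [0, 1, 0, 0, 0, 1, 1, 1, 0, 2]

Sorted: [1, 5, 6, 7, 9, 9]


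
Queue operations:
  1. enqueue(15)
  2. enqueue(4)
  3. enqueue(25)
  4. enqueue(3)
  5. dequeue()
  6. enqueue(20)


enqueue(15) -> [15]
enqueue(4) -> [15, 4]
enqueue(25) -> [15, 4, 25]
enqueue(3) -> [15, 4, 25, 3]
dequeue()->15, [4, 25, 3]
enqueue(20) -> [4, 25, 3, 20]

Final queue: [4, 25, 3, 20]


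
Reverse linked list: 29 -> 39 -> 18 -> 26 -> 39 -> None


Step 1: curr=29, set curr.next=prev(None) | reversed so far: 29
Step 2: curr=39, set curr.next=prev(29) | reversed so far: 39 -> 29
Step 3: curr=18, set curr.next=prev(39) | reversed so far: 18 -> 39 -> 29
Step 4: curr=26, set curr.next=prev(18) | reversed so far: 26 -> 18 -> 39 -> 29
Step 5: curr=39, set curr.next=prev(26) | reversed so far: 39 -> 26 -> 18 -> 39 -> 29

39 -> 26 -> 18 -> 39 -> 29 -> None


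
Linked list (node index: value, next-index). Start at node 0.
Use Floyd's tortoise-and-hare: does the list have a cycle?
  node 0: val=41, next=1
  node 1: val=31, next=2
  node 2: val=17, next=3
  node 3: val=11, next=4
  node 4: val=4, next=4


Floyd's tortoise (slow, +1) and hare (fast, +2):
  init: slow=0, fast=0
  step 1: slow=1, fast=2
  step 2: slow=2, fast=4
  step 3: slow=3, fast=4
  step 4: slow=4, fast=4
  slow == fast at node 4: cycle detected

Cycle: yes


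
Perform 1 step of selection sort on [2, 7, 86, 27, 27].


Initial: [2, 7, 86, 27, 27]
Step 1: min=2 at 0
  Swap: [2, 7, 86, 27, 27]

After 1 step: [2, 7, 86, 27, 27]


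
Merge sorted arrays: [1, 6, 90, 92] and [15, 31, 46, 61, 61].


Take 1 from A
Take 6 from A
Take 15 from B
Take 31 from B
Take 46 from B
Take 61 from B
Take 61 from B

Merged: [1, 6, 15, 31, 46, 61, 61, 90, 92]


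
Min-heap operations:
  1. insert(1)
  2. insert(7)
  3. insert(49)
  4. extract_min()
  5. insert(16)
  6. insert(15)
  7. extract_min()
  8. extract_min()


insert(1) -> [1]
insert(7) -> [1, 7]
insert(49) -> [1, 7, 49]
extract_min()->1, [7, 49]
insert(16) -> [7, 49, 16]
insert(15) -> [7, 15, 16, 49]
extract_min()->7, [15, 49, 16]
extract_min()->15, [16, 49]

Final heap: [16, 49]


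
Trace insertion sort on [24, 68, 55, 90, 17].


Initial: [24, 68, 55, 90, 17]
Insert 68: [24, 68, 55, 90, 17]
Insert 55: [24, 55, 68, 90, 17]
Insert 90: [24, 55, 68, 90, 17]
Insert 17: [17, 24, 55, 68, 90]

Sorted: [17, 24, 55, 68, 90]


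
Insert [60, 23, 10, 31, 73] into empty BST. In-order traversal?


Insert 60: root
Insert 23: L from 60
Insert 10: L from 60 -> L from 23
Insert 31: L from 60 -> R from 23
Insert 73: R from 60

In-order: [10, 23, 31, 60, 73]


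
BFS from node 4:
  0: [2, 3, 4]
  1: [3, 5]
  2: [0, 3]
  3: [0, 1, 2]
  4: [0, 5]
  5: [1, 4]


Visit 4, enqueue [0, 5]
Visit 0, enqueue [2, 3]
Visit 5, enqueue [1]
Visit 2, enqueue []
Visit 3, enqueue []
Visit 1, enqueue []

BFS order: [4, 0, 5, 2, 3, 1]


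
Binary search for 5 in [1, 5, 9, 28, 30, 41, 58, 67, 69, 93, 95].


Step 1: lo=0, hi=10, mid=5, val=41
Step 2: lo=0, hi=4, mid=2, val=9
Step 3: lo=0, hi=1, mid=0, val=1
Step 4: lo=1, hi=1, mid=1, val=5

Found at index 1


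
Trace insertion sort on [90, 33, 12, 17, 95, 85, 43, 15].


Initial: [90, 33, 12, 17, 95, 85, 43, 15]
Insert 33: [33, 90, 12, 17, 95, 85, 43, 15]
Insert 12: [12, 33, 90, 17, 95, 85, 43, 15]
Insert 17: [12, 17, 33, 90, 95, 85, 43, 15]
Insert 95: [12, 17, 33, 90, 95, 85, 43, 15]
Insert 85: [12, 17, 33, 85, 90, 95, 43, 15]
Insert 43: [12, 17, 33, 43, 85, 90, 95, 15]
Insert 15: [12, 15, 17, 33, 43, 85, 90, 95]

Sorted: [12, 15, 17, 33, 43, 85, 90, 95]
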